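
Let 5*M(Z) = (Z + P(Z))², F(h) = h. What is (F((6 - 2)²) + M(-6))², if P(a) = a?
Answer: 50176/25 ≈ 2007.0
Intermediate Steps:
M(Z) = 4*Z²/5 (M(Z) = (Z + Z)²/5 = (2*Z)²/5 = (4*Z²)/5 = 4*Z²/5)
(F((6 - 2)²) + M(-6))² = ((6 - 2)² + (⅘)*(-6)²)² = (4² + (⅘)*36)² = (16 + 144/5)² = (224/5)² = 50176/25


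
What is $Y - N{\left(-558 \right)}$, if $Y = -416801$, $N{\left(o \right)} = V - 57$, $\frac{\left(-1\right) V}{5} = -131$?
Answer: $-417399$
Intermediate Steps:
$V = 655$ ($V = \left(-5\right) \left(-131\right) = 655$)
$N{\left(o \right)} = 598$ ($N{\left(o \right)} = 655 - 57 = 598$)
$Y - N{\left(-558 \right)} = -416801 - 598 = -417399$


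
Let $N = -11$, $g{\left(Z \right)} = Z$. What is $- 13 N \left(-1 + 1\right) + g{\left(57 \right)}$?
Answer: $57$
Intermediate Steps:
$- 13 N \left(-1 + 1\right) + g{\left(57 \right)} = \left(-13\right) \left(-11\right) \left(-1 + 1\right) + 57 = 143 \cdot 0 + 57 = 0 + 57 = 57$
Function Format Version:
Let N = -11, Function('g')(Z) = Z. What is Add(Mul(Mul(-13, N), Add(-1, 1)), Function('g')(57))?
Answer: 57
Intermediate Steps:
Add(Mul(Mul(-13, N), Add(-1, 1)), Function('g')(57)) = Add(Mul(Mul(-13, -11), Add(-1, 1)), 57) = Add(Mul(143, 0), 57) = Add(0, 57) = 57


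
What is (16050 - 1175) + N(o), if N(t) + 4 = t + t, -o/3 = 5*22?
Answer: 14211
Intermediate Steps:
o = -330 (o = -15*22 = -3*110 = -330)
N(t) = -4 + 2*t (N(t) = -4 + (t + t) = -4 + 2*t)
(16050 - 1175) + N(o) = (16050 - 1175) + (-4 + 2*(-330)) = 14875 + (-4 - 660) = 14875 - 664 = 14211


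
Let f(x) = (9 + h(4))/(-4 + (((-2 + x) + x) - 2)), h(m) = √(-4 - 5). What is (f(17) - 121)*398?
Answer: -624263/13 + 597*I/13 ≈ -48020.0 + 45.923*I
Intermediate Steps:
h(m) = 3*I (h(m) = √(-9) = 3*I)
f(x) = (9 + 3*I)/(-8 + 2*x) (f(x) = (9 + 3*I)/(-4 + (((-2 + x) + x) - 2)) = (9 + 3*I)/(-4 + ((-2 + 2*x) - 2)) = (9 + 3*I)/(-4 + (-4 + 2*x)) = (9 + 3*I)/(-8 + 2*x))
(f(17) - 121)*398 = (3*(3 + I)/(2*(-4 + 17)) - 121)*398 = ((3/2)*(3 + I)/13 - 121)*398 = ((3/2)*(1/13)*(3 + I) - 121)*398 = ((9/26 + 3*I/26) - 121)*398 = (-3137/26 + 3*I/26)*398 = -624263/13 + 597*I/13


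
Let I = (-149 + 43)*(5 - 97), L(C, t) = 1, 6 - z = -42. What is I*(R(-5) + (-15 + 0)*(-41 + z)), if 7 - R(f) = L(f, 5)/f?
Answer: -4768728/5 ≈ -9.5375e+5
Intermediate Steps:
z = 48 (z = 6 - 1*(-42) = 6 + 42 = 48)
R(f) = 7 - 1/f
I = 9752 (I = -106*(-92) = 9752)
I*(R(-5) + (-15 + 0)*(-41 + z)) = 9752*((7 - 1/(-5)) + (-15 + 0)*(-41 + 48)) = 9752*((7 - 1*(-⅕)) - 15*7) = 9752*((7 + ⅕) - 105) = 9752*(36/5 - 105) = 9752*(-489/5) = -4768728/5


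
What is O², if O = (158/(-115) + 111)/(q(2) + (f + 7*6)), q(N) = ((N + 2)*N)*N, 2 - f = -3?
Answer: 3243601/1071225 ≈ 3.0279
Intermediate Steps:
f = 5 (f = 2 - 1*(-3) = 2 + 3 = 5)
q(N) = N²*(2 + N) (q(N) = ((2 + N)*N)*N = (N*(2 + N))*N = N²*(2 + N))
O = 1801/1035 (O = (158/(-115) + 111)/(2²*(2 + 2) + (5 + 7*6)) = (158*(-1/115) + 111)/(4*4 + (5 + 42)) = (-158/115 + 111)/(16 + 47) = (12607/115)/63 = (12607/115)*(1/63) = 1801/1035 ≈ 1.7401)
O² = (1801/1035)² = 3243601/1071225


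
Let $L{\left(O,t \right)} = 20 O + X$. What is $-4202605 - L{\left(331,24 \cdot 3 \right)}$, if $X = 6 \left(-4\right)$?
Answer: $-4209201$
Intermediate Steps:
$X = -24$
$L{\left(O,t \right)} = -24 + 20 O$ ($L{\left(O,t \right)} = 20 O - 24 = -24 + 20 O$)
$-4202605 - L{\left(331,24 \cdot 3 \right)} = -4202605 - \left(-24 + 20 \cdot 331\right) = -4202605 - \left(-24 + 6620\right) = -4202605 - 6596 = -4209201$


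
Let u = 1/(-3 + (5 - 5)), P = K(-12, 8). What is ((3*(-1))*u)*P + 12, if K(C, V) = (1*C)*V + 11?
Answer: -73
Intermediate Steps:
K(C, V) = 11 + C*V (K(C, V) = C*V + 11 = 11 + C*V)
P = -85 (P = 11 - 12*8 = 11 - 96 = -85)
u = -1/3 (u = 1/(-3 + 0) = 1/(-3) = -1/3 ≈ -0.33333)
((3*(-1))*u)*P + 12 = ((3*(-1))*(-1/3))*(-85) + 12 = -3*(-1/3)*(-85) + 12 = 1*(-85) + 12 = -85 + 12 = -73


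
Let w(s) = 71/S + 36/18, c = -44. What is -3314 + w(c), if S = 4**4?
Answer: -847801/256 ≈ -3311.7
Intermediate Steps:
S = 256
w(s) = 583/256 (w(s) = 71/256 + 36/18 = 71*(1/256) + 36*(1/18) = 71/256 + 2 = 583/256)
-3314 + w(c) = -3314 + 583/256 = -847801/256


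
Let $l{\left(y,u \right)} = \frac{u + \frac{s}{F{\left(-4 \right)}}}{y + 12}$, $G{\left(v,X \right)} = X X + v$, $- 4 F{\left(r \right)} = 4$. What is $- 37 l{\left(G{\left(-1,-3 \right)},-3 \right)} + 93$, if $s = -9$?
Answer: $\frac{819}{10} \approx 81.9$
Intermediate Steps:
$F{\left(r \right)} = -1$ ($F{\left(r \right)} = \left(- \frac{1}{4}\right) 4 = -1$)
$G{\left(v,X \right)} = v + X^{2}$ ($G{\left(v,X \right)} = X^{2} + v = v + X^{2}$)
$l{\left(y,u \right)} = \frac{9 + u}{12 + y}$ ($l{\left(y,u \right)} = \frac{u - \frac{9}{-1}}{y + 12} = \frac{u - -9}{12 + y} = \frac{u + 9}{12 + y} = \frac{9 + u}{12 + y}$)
$- 37 l{\left(G{\left(-1,-3 \right)},-3 \right)} + 93 = - 37 \frac{9 - 3}{12 - \left(1 - \left(-3\right)^{2}\right)} + 93 = - 37 \frac{1}{12 + \left(-1 + 9\right)} 6 + 93 = - 37 \frac{1}{12 + 8} \cdot 6 + 93 = - 37 \cdot \frac{1}{20} \cdot 6 + 93 = \left(-37\right) \frac{3}{10} + 93 = - \frac{111}{10} + 93 = \frac{819}{10}$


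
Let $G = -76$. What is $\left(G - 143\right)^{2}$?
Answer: $47961$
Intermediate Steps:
$\left(G - 143\right)^{2} = \left(-76 - 143\right)^{2} = \left(-219\right)^{2} = 47961$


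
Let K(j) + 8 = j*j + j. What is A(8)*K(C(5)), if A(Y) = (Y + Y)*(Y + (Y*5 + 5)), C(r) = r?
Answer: 18656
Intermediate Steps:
K(j) = -8 + j + j**2 (K(j) = -8 + (j*j + j) = -8 + (j**2 + j) = -8 + (j + j**2) = -8 + j + j**2)
A(Y) = 2*Y*(5 + 6*Y) (A(Y) = (2*Y)*(Y + (5*Y + 5)) = (2*Y)*(Y + (5 + 5*Y)) = (2*Y)*(5 + 6*Y) = 2*Y*(5 + 6*Y))
A(8)*K(C(5)) = (2*8*(5 + 6*8))*(-8 + 5 + 5**2) = (2*8*(5 + 48))*(-8 + 5 + 25) = (2*8*53)*22 = 848*22 = 18656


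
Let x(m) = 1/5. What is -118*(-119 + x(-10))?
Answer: 70092/5 ≈ 14018.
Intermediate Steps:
x(m) = 1/5
-118*(-119 + x(-10)) = -118*(-119 + 1/5) = -118*(-594/5) = 70092/5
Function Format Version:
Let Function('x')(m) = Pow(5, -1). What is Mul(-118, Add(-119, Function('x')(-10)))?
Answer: Rational(70092, 5) ≈ 14018.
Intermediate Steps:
Function('x')(m) = Rational(1, 5)
Mul(-118, Add(-119, Function('x')(-10))) = Mul(-118, Add(-119, Rational(1, 5))) = Mul(-118, Rational(-594, 5)) = Rational(70092, 5)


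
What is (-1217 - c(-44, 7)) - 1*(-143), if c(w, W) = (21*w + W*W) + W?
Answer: -206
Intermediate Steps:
c(w, W) = W + W² + 21*w (c(w, W) = (21*w + W²) + W = (W² + 21*w) + W = W + W² + 21*w)
(-1217 - c(-44, 7)) - 1*(-143) = (-1217 - (7 + 7² + 21*(-44))) - 1*(-143) = (-1217 - (7 + 49 - 924)) + 143 = (-1217 - 1*(-868)) + 143 = (-1217 + 868) + 143 = -349 + 143 = -206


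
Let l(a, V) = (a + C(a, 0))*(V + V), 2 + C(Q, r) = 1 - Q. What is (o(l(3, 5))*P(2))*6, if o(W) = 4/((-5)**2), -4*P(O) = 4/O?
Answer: -12/25 ≈ -0.48000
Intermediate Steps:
C(Q, r) = -1 - Q (C(Q, r) = -2 + (1 - Q) = -1 - Q)
l(a, V) = -2*V (l(a, V) = (a + (-1 - a))*(V + V) = -2*V)
P(O) = -1/O
o(W) = 4/25
(o(l(3, 5))*P(2))*6 = (4*(-1/2)/25)*6 = (4*(-1*1/2)/25)*6 = ((4/25)*(-1/2))*6 = -2/25*6 = -12/25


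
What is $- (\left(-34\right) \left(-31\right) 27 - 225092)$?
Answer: $196634$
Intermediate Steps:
$- (\left(-34\right) \left(-31\right) 27 - 225092) = - (1054 \cdot 27 - 225092) = - (28458 - 225092) = \left(-1\right) \left(-196634\right) = 196634$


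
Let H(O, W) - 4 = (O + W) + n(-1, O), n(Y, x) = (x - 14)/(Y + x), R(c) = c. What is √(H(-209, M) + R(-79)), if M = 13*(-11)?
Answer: I*√18783870/210 ≈ 20.638*I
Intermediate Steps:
M = -143
n(Y, x) = (-14 + x)/(Y + x)
H(O, W) = 4 + O + W + (-14 + O)/(-1 + O) (H(O, W) = 4 + ((O + W) + (-14 + O)/(-1 + O)) = 4 + (O + W + (-14 + O)/(-1 + O)) = 4 + O + W + (-14 + O)/(-1 + O))
√(H(-209, M) + R(-79)) = √((-14 - 209 + (-1 - 209)*(4 - 209 - 143))/(-1 - 209) - 79) = √((-14 - 209 - 210*(-348))/(-210) - 79) = √(-(-14 - 209 + 73080)/210 - 79) = √(-1/210*72857 - 79) = √(-72857/210 - 79) = √(-89447/210) = I*√18783870/210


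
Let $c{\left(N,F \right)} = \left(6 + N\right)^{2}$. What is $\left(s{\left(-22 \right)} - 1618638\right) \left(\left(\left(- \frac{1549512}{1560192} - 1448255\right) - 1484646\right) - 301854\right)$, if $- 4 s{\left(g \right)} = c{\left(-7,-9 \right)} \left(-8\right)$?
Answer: $\frac{85093724938212377}{16252} \approx 5.2359 \cdot 10^{12}$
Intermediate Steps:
$s{\left(g \right)} = 2$ ($s{\left(g \right)} = - \frac{\left(6 - 7\right)^{2} \left(-8\right)}{4} = - \frac{\left(-1\right)^{2} \left(-8\right)}{4} = - \frac{1 \left(-8\right)}{4} = \left(- \frac{1}{4}\right) \left(-8\right) = 2$)
$\left(s{\left(-22 \right)} - 1618638\right) \left(\left(\left(- \frac{1549512}{1560192} - 1448255\right) - 1484646\right) - 301854\right) = \left(2 - 1618638\right) \left(\left(\left(- \frac{1549512}{1560192} - 1448255\right) - 1484646\right) - 301854\right) = \left(2 - 1618638\right) \left(\left(\left(\left(-1549512\right) \frac{1}{1560192} - 1448255\right) - 1484646\right) - 301854\right) = \left(2 - 1618638\right) \left(\left(\left(- \frac{64563}{65008} - 1448255\right) - 1484646\right) - 301854\right) = - 1618636 \left(\left(- \frac{94148225603}{65008} - 1484646\right) - 301854\right) = - 1618636 \left(- \frac{190662092771}{65008} - 301854\right) = \left(-1618636\right) \left(- \frac{210285017603}{65008}\right) = \frac{85093724938212377}{16252}$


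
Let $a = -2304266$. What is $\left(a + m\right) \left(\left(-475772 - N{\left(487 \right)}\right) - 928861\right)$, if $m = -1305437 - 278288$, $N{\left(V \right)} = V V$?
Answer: $6383311399782$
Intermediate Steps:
$N{\left(V \right)} = V^{2}$
$m = -1583725$ ($m = -1305437 - 278288 = -1583725$)
$\left(a + m\right) \left(\left(-475772 - N{\left(487 \right)}\right) - 928861\right) = \left(-2304266 - 1583725\right) \left(\left(-475772 - 487^{2}\right) - 928861\right) = - 3887991 \left(\left(-475772 - 237169\right) - 928861\right) = - 3887991 \left(-712941 - 928861\right) = \left(-3887991\right) \left(-1641802\right) = 6383311399782$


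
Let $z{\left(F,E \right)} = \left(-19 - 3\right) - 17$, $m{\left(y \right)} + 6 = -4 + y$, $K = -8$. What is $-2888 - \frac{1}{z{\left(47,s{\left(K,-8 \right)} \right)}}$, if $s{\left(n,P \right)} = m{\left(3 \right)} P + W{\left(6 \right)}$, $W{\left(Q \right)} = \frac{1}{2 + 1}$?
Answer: $- \frac{112631}{39} \approx -2888.0$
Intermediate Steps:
$m{\left(y \right)} = -10 + y$ ($m{\left(y \right)} = -6 + \left(-4 + y\right) = -10 + y$)
$W{\left(Q \right)} = \frac{1}{3}$
$s{\left(n,P \right)} = \frac{1}{3} - 7 P$ ($s{\left(n,P \right)} = \left(-10 + 3\right) P + \frac{1}{3} = - 7 P + \frac{1}{3} = \frac{1}{3} - 7 P$)
$z{\left(F,E \right)} = -39$ ($z{\left(F,E \right)} = -22 - 17 = -39$)
$-2888 - \frac{1}{z{\left(47,s{\left(K,-8 \right)} \right)}} = -2888 - \frac{1}{-39} = -2888 - - \frac{1}{39} = -2888 + \frac{1}{39} = - \frac{112631}{39}$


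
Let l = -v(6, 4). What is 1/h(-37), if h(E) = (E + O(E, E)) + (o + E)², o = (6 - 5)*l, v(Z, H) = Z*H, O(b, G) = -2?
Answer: 1/3682 ≈ 0.00027159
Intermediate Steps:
v(Z, H) = H*Z
l = -24 (l = -4*6 = -1*24 = -24)
o = -24 (o = (6 - 5)*(-24) = 1*(-24) = -24)
h(E) = -2 + E + (-24 + E)² (h(E) = (E - 2) + (-24 + E)² = (-2 + E) + (-24 + E)² = -2 + E + (-24 + E)²)
1/h(-37) = 1/(-2 - 37 + (-24 - 37)²) = 1/(-2 - 37 + (-61)²) = 1/(-2 - 37 + 3721) = 1/3682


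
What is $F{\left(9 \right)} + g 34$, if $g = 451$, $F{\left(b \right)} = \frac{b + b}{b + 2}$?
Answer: $\frac{168692}{11} \approx 15336.0$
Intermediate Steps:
$F{\left(b \right)} = \frac{2 b}{2 + b}$
$F{\left(9 \right)} + g 34 = 2 \cdot 9 \frac{1}{2 + 9} + 451 \cdot 34 = 2 \cdot 9 \cdot \frac{1}{11} + 15334 = \frac{18}{11} + 15334 = \frac{168692}{11}$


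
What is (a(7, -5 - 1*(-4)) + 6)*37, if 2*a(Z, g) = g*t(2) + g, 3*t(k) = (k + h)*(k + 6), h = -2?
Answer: 407/2 ≈ 203.50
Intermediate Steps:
t(k) = (-2 + k)*(6 + k)/3 (t(k) = ((k - 2)*(k + 6))/3 = ((-2 + k)*(6 + k))/3 = (-2 + k)*(6 + k)/3)
a(Z, g) = g/2 (a(Z, g) = (g*(-4 + (⅓)*2² + (4/3)*2) + g)/2 = (g*(-4 + (⅓)*4 + 8/3) + g)/2 = (g*(-4 + 4/3 + 8/3) + g)/2 = (g*0 + g)/2 = (0 + g)/2 = g/2)
(a(7, -5 - 1*(-4)) + 6)*37 = ((-5 - 1*(-4))/2 + 6)*37 = ((-5 + 4)/2 + 6)*37 = ((½)*(-1) + 6)*37 = (-½ + 6)*37 = (11/2)*37 = 407/2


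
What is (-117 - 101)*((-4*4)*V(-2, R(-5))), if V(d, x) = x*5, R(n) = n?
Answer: -87200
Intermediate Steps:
V(d, x) = 5*x
(-117 - 101)*((-4*4)*V(-2, R(-5))) = (-117 - 101)*((-4*4)*(5*(-5))) = -(-3488)*(-25) = -218*400 = -87200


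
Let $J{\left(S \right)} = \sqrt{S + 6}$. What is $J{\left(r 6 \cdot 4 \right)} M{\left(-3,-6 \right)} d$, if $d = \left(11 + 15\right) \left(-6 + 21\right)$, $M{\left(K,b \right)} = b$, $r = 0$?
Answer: $- 2340 \sqrt{6} \approx -5731.8$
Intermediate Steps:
$J{\left(S \right)} = \sqrt{6 + S}$
$d = 390$ ($d = 26 \cdot 15 = 390$)
$J{\left(r 6 \cdot 4 \right)} M{\left(-3,-6 \right)} d = \sqrt{6 + 0 \cdot 6 \cdot 4} \left(-6\right) 390 = \sqrt{6 + 0 \cdot 4} \left(-6\right) 390 = \sqrt{6 + 0} \left(-6\right) 390 = \sqrt{6} \left(-6\right) 390 = - 6 \sqrt{6} \cdot 390 = - 2340 \sqrt{6}$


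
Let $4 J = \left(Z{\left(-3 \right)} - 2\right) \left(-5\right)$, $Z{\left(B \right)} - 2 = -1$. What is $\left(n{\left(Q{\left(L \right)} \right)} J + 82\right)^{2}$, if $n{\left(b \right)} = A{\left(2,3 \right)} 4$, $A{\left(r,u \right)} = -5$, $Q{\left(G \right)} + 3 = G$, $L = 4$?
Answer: $3249$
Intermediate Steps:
$Q{\left(G \right)} = -3 + G$
$Z{\left(B \right)} = 1$ ($Z{\left(B \right)} = 2 - 1 = 1$)
$n{\left(b \right)} = -20$ ($n{\left(b \right)} = \left(-5\right) 4 = -20$)
$J = \frac{5}{4}$ ($J = \frac{\left(1 - 2\right) \left(-5\right)}{4} = \frac{\left(-1\right) \left(-5\right)}{4} = \frac{1}{4} \cdot 5 = \frac{5}{4} \approx 1.25$)
$\left(n{\left(Q{\left(L \right)} \right)} J + 82\right)^{2} = \left(\left(-20\right) \frac{5}{4} + 82\right)^{2} = \left(-25 + 82\right)^{2} = 57^{2} = 3249$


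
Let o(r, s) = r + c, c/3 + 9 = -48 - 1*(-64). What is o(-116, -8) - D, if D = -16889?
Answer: 16794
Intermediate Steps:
c = 21 (c = -27 + 3*(-48 - 1*(-64)) = -27 + 3*(-48 + 64) = -27 + 3*16 = -27 + 48 = 21)
o(r, s) = 21 + r (o(r, s) = r + 21 = 21 + r)
o(-116, -8) - D = (21 - 116) - 1*(-16889) = -95 + 16889 = 16794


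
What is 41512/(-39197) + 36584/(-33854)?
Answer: -1419665148/663487619 ≈ -2.1397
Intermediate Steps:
41512/(-39197) + 36584/(-33854) = 41512*(-1/39197) + 36584*(-1/33854) = -41512/39197 - 18292/16927 = -1419665148/663487619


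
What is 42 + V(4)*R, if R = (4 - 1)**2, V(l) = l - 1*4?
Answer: 42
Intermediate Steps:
V(l) = -4 + l (V(l) = l - 4 = -4 + l)
R = 9 (R = 3**2 = 9)
42 + V(4)*R = 42 + (-4 + 4)*9 = 42 + 0*9 = 42 + 0 = 42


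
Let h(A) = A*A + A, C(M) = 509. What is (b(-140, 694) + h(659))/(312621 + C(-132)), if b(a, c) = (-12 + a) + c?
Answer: 217741/156565 ≈ 1.3907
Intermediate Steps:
h(A) = A + A**2 (h(A) = A**2 + A = A + A**2)
b(a, c) = -12 + a + c
(b(-140, 694) + h(659))/(312621 + C(-132)) = ((-12 - 140 + 694) + 659*(1 + 659))/(312621 + 509) = (542 + 659*660)/313130 = (542 + 434940)*(1/313130) = 435482*(1/313130) = 217741/156565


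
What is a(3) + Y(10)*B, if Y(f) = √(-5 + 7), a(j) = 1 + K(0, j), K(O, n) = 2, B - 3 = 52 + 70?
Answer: 3 + 125*√2 ≈ 179.78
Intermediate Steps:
B = 125 (B = 3 + (52 + 70) = 3 + 122 = 125)
a(j) = 3 (a(j) = 1 + 2 = 3)
Y(f) = √2
a(3) + Y(10)*B = 3 + √2*125 = 3 + 125*√2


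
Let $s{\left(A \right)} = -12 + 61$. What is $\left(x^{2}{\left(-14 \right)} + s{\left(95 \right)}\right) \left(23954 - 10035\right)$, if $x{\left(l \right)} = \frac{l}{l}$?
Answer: $695950$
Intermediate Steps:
$s{\left(A \right)} = 49$
$x{\left(l \right)} = 1$
$\left(x^{2}{\left(-14 \right)} + s{\left(95 \right)}\right) \left(23954 - 10035\right) = \left(1^{2} + 49\right) \left(23954 - 10035\right) = \left(1 + 49\right) 13919 = 50 \cdot 13919 = 695950$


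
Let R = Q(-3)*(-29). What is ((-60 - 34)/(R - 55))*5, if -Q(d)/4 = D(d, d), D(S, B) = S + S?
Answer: 470/751 ≈ 0.62583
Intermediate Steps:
D(S, B) = 2*S
Q(d) = -8*d
R = -696 (R = -8*(-3)*(-29) = 24*(-29) = -696)
((-60 - 34)/(R - 55))*5 = ((-60 - 34)/(-696 - 55))*5 = -94/(-751)*5 = -94*(-1/751)*5 = (94/751)*5 = 470/751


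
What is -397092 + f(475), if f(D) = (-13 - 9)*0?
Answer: -397092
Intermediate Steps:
f(D) = 0 (f(D) = -22*0 = 0)
-397092 + f(475) = -397092 + 0 = -397092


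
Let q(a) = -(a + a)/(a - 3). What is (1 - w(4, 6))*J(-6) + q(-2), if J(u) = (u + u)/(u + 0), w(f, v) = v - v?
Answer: 6/5 ≈ 1.2000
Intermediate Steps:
w(f, v) = 0
q(a) = -2*a/(-3 + a)
J(u) = 2 (J(u) = (2*u)/u = 2)
(1 - w(4, 6))*J(-6) + q(-2) = (1 - 1*0)*2 - 2*(-2)/(-3 - 2) = (1 + 0)*2 - 2*(-2)/(-5) = 1*2 - 2*(-2)*(-1/5) = 2 - 4/5 = 6/5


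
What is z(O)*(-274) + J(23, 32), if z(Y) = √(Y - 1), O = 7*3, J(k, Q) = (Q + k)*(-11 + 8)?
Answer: -165 - 548*√5 ≈ -1390.4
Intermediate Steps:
J(k, Q) = -3*Q - 3*k (J(k, Q) = (Q + k)*(-3) = -3*Q - 3*k)
O = 21
z(Y) = √(-1 + Y)
z(O)*(-274) + J(23, 32) = √(-1 + 21)*(-274) + (-3*32 - 3*23) = √20*(-274) + (-96 - 69) = (2*√5)*(-274) - 165 = -548*√5 - 165 = -165 - 548*√5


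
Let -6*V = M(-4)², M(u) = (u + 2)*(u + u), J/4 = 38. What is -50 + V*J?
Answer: -19606/3 ≈ -6535.3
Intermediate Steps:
J = 152 (J = 4*38 = 152)
M(u) = 2*u*(2 + u) (M(u) = (2 + u)*(2*u) = 2*u*(2 + u))
V = -128/3 (V = -64*(2 - 4)²/6 = -(2*(-4)*(-2))²/6 = -⅙*16² = -⅙*256 = -128/3 ≈ -42.667)
-50 + V*J = -50 - 128/3*152 = -50 - 19456/3 = -19606/3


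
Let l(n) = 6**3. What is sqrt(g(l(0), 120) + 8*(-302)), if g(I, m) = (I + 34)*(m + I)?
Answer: 4*sqrt(5099) ≈ 285.63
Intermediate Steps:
l(n) = 216
g(I, m) = (34 + I)*(I + m)
sqrt(g(l(0), 120) + 8*(-302)) = sqrt((216**2 + 34*216 + 34*120 + 216*120) + 8*(-302)) = sqrt((46656 + 7344 + 4080 + 25920) - 2416) = sqrt(84000 - 2416) = sqrt(81584) = 4*sqrt(5099)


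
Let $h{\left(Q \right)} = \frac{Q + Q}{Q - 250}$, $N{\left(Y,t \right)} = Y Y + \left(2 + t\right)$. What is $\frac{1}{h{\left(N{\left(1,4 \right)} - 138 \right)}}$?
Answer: $\frac{381}{262} \approx 1.4542$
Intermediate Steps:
$N{\left(Y,t \right)} = 2 + t + Y^{2}$ ($N{\left(Y,t \right)} = Y^{2} + \left(2 + t\right) = 2 + t + Y^{2}$)
$h{\left(Q \right)} = \frac{2 Q}{-250 + Q}$
$\frac{1}{h{\left(N{\left(1,4 \right)} - 138 \right)}} = \frac{1}{2 \left(\left(2 + 4 + 1^{2}\right) - 138\right) \frac{1}{-250 + \left(\left(2 + 4 + 1^{2}\right) - 138\right)}} = \frac{1}{2 \left(\left(2 + 4 + 1\right) - 138\right) \frac{1}{-250 + \left(\left(2 + 4 + 1\right) - 138\right)}} = \frac{1}{2 \left(7 - 138\right) \frac{1}{-250 + \left(7 - 138\right)}} = \frac{1}{2 \left(-131\right) \frac{1}{-250 - 131}} = \frac{1}{2 \left(-131\right) \frac{1}{-381}} = \frac{1}{2 \left(-131\right) \left(- \frac{1}{381}\right)} = \frac{1}{\frac{262}{381}} = \frac{381}{262}$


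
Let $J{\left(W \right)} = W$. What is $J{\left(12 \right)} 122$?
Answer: $1464$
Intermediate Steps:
$J{\left(12 \right)} 122 = 12 \cdot 122 = 1464$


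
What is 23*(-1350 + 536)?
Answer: -18722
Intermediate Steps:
23*(-1350 + 536) = 23*(-814) = -18722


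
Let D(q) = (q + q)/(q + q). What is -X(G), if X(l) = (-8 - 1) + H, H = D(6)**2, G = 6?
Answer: 8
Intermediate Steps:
D(q) = 1 (D(q) = (2*q)/((2*q)) = (2*q)*(1/(2*q)) = 1)
H = 1 (H = 1**2 = 1)
X(l) = -8 (X(l) = (-8 - 1) + 1 = -9 + 1 = -8)
-X(G) = -1*(-8) = 8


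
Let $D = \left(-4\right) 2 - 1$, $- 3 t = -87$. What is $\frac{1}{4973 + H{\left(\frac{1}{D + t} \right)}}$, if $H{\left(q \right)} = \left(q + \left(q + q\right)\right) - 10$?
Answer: $\frac{20}{99263} \approx 0.00020148$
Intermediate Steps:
$t = 29$ ($t = \left(- \frac{1}{3}\right) \left(-87\right) = 29$)
$D = -9$ ($D = -8 - 1 = -9$)
$H{\left(q \right)} = -10 + 3 q$ ($H{\left(q \right)} = \left(q + 2 q\right) - 10 = 3 q - 10 = -10 + 3 q$)
$\frac{1}{4973 + H{\left(\frac{1}{D + t} \right)}} = \frac{1}{4973 - \left(10 - \frac{3}{-9 + 29}\right)} = \frac{1}{4973 - \left(10 - \frac{3}{20}\right)} = \frac{1}{4973 + \left(-10 + 3 \cdot \frac{1}{20}\right)} = \frac{1}{4973 + \left(-10 + \frac{3}{20}\right)} = \frac{1}{4973 - \frac{197}{20}} = \frac{1}{\frac{99263}{20}} = \frac{20}{99263}$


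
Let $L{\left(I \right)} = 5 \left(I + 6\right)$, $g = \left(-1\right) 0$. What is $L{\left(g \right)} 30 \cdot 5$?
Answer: $4500$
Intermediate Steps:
$g = 0$
$L{\left(I \right)} = 30 + 5 I$ ($L{\left(I \right)} = 5 \left(6 + I\right) = 30 + 5 I$)
$L{\left(g \right)} 30 \cdot 5 = \left(30 + 5 \cdot 0\right) 30 \cdot 5 = \left(30 + 0\right) 30 \cdot 5 = 30 \cdot 30 \cdot 5 = 900 \cdot 5 = 4500$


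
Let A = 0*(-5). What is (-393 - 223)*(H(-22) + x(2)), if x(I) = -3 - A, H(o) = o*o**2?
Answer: 6561016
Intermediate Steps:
A = 0
H(o) = o**3
x(I) = -3 (x(I) = -3 - 1*0 = -3 + 0 = -3)
(-393 - 223)*(H(-22) + x(2)) = (-393 - 223)*((-22)**3 - 3) = -616*(-10648 - 3) = -616*(-10651) = 6561016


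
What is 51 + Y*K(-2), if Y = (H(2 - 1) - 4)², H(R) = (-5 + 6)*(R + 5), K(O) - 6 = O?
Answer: 67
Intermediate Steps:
K(O) = 6 + O
H(R) = 5 + R (H(R) = 1*(5 + R) = 5 + R)
Y = 4 (Y = ((5 + (2 - 1)) - 4)² = ((5 + 1) - 4)² = (6 - 4)² = 2² = 4)
51 + Y*K(-2) = 51 + 4*(6 - 2) = 51 + 4*4 = 51 + 16 = 67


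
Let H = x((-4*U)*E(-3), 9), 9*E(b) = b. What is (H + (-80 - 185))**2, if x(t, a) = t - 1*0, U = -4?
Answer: 657721/9 ≈ 73080.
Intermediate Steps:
E(b) = b/9
x(t, a) = t (x(t, a) = t + 0 = t)
H = -16/3 (H = (-4*(-4))*((1/9)*(-3)) = 16*(-1/3) = -16/3 ≈ -5.3333)
(H + (-80 - 185))**2 = (-16/3 + (-80 - 185))**2 = (-16/3 - 265)**2 = (-811/3)**2 = 657721/9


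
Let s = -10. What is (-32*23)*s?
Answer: 7360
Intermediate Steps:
(-32*23)*s = -32*23*(-10) = -736*(-10) = 7360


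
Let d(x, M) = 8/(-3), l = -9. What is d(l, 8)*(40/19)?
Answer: -320/57 ≈ -5.6140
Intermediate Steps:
d(x, M) = -8/3 (d(x, M) = 8*(-⅓) = -8/3)
d(l, 8)*(40/19) = -320/(3*19) = -8/3*40/19 = -320/57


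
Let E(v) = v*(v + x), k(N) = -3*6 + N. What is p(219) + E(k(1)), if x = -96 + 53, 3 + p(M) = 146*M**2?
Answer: 7003323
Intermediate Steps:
p(M) = -3 + 146*M**2
x = -43
k(N) = -18 + N
E(v) = v*(-43 + v) (E(v) = v*(v - 43) = v*(-43 + v))
p(219) + E(k(1)) = (-3 + 146*219**2) + (-18 + 1)*(-43 + (-18 + 1)) = (-3 + 146*47961) - 17*(-43 - 17) = (-3 + 7002306) - 17*(-60) = 7002303 + 1020 = 7003323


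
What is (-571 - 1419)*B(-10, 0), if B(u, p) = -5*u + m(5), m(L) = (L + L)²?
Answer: -298500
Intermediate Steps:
m(L) = 4*L² (m(L) = (2*L)² = 4*L²)
B(u, p) = 100 - 5*u (B(u, p) = -5*u + 4*5² = -5*u + 4*25 = -5*u + 100 = 100 - 5*u)
(-571 - 1419)*B(-10, 0) = (-571 - 1419)*(100 - 5*(-10)) = -1990*(100 + 50) = -1990*150 = -298500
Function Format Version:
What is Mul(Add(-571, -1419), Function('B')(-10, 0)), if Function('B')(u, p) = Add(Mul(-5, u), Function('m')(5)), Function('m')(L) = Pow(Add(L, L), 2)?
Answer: -298500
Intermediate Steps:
Function('m')(L) = Mul(4, Pow(L, 2)) (Function('m')(L) = Pow(Mul(2, L), 2) = Mul(4, Pow(L, 2)))
Function('B')(u, p) = Add(100, Mul(-5, u)) (Function('B')(u, p) = Add(Mul(-5, u), Mul(4, Pow(5, 2))) = Add(Mul(-5, u), Mul(4, 25)) = Add(Mul(-5, u), 100) = Add(100, Mul(-5, u)))
Mul(Add(-571, -1419), Function('B')(-10, 0)) = Mul(Add(-571, -1419), Add(100, Mul(-5, -10))) = Mul(-1990, Add(100, 50)) = Mul(-1990, 150) = -298500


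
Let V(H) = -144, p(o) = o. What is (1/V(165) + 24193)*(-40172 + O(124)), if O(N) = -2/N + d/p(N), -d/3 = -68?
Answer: -8676600964333/8928 ≈ -9.7184e+8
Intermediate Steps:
d = 204 (d = -3*(-68) = 204)
O(N) = 202/N (O(N) = -2/N + 204/N = 202/N)
(1/V(165) + 24193)*(-40172 + O(124)) = (1/(-144) + 24193)*(-40172 + 202/124) = (-1/144 + 24193)*(-40172 + 202*(1/124)) = 3483791*(-40172 + 101/62)/144 = (3483791/144)*(-2490563/62) = -8676600964333/8928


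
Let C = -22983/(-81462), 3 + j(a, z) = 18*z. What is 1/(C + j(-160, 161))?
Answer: 27154/78618491 ≈ 0.00034539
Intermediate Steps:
j(a, z) = -3 + 18*z
C = 7661/27154 (C = -22983*(-1/81462) = 7661/27154 ≈ 0.28213)
1/(C + j(-160, 161)) = 1/(7661/27154 + (-3 + 18*161)) = 1/(7661/27154 + (-3 + 2898)) = 1/(7661/27154 + 2895) = 1/(78618491/27154) = 27154/78618491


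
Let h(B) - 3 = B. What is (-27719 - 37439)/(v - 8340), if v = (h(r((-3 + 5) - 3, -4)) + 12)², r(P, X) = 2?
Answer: 65158/8051 ≈ 8.0932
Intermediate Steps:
h(B) = 3 + B
v = 289 (v = ((3 + 2) + 12)² = (5 + 12)² = 17² = 289)
(-27719 - 37439)/(v - 8340) = (-27719 - 37439)/(289 - 8340) = -65158/(-8051) = -65158*(-1/8051) = 65158/8051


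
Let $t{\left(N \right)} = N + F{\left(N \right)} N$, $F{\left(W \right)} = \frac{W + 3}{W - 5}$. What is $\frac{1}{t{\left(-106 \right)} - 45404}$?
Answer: $- \frac{111}{5062528} \approx -2.1926 \cdot 10^{-5}$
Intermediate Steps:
$F{\left(W \right)} = \frac{3 + W}{-5 + W}$
$t{\left(N \right)} = N + \frac{N \left(3 + N\right)}{-5 + N}$ ($t{\left(N \right)} = N + \frac{3 + N}{-5 + N} N = N + \frac{N \left(3 + N\right)}{-5 + N}$)
$\frac{1}{t{\left(-106 \right)} - 45404} = \frac{1}{2 \left(-106\right) \frac{1}{-5 - 106} \left(-1 - 106\right) - 45404} = \frac{1}{2 \left(-106\right) \frac{1}{-111} \left(-107\right) - 45404} = \frac{1}{2 \left(-106\right) \left(- \frac{1}{111}\right) \left(-107\right) - 45404} = \frac{1}{- \frac{22684}{111} - 45404} = \frac{1}{- \frac{5062528}{111}} = - \frac{111}{5062528}$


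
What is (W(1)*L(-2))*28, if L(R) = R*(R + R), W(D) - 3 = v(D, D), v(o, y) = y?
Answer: 896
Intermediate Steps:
W(D) = 3 + D
L(R) = 2*R² (L(R) = R*(2*R) = 2*R²)
(W(1)*L(-2))*28 = ((3 + 1)*(2*(-2)²))*28 = (4*(2*4))*28 = (4*8)*28 = 32*28 = 896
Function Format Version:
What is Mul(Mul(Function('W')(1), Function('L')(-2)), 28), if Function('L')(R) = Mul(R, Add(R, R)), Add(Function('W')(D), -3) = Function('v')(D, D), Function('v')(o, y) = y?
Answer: 896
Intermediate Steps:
Function('W')(D) = Add(3, D)
Function('L')(R) = Mul(2, Pow(R, 2)) (Function('L')(R) = Mul(R, Mul(2, R)) = Mul(2, Pow(R, 2)))
Mul(Mul(Function('W')(1), Function('L')(-2)), 28) = Mul(Mul(Add(3, 1), Mul(2, Pow(-2, 2))), 28) = Mul(Mul(4, Mul(2, 4)), 28) = Mul(Mul(4, 8), 28) = Mul(32, 28) = 896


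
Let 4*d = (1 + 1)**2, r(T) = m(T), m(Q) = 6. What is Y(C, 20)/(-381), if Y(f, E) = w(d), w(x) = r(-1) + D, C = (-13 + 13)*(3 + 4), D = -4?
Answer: -2/381 ≈ -0.0052493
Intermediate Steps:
r(T) = 6
d = 1 (d = (1 + 1)**2/4 = (1/4)*2**2 = (1/4)*4 = 1)
C = 0 (C = 0*7 = 0)
w(x) = 2 (w(x) = 6 - 4 = 2)
Y(f, E) = 2
Y(C, 20)/(-381) = 2/(-381) = 2*(-1/381) = -2/381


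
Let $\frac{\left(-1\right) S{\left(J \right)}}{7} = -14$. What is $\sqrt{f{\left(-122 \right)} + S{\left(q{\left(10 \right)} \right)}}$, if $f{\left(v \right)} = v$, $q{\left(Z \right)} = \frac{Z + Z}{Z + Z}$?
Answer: $2 i \sqrt{6} \approx 4.899 i$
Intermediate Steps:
$q{\left(Z \right)} = 1$ ($q{\left(Z \right)} = \frac{2 Z}{2 Z} = 2 Z \frac{1}{2 Z} = 1$)
$S{\left(J \right)} = 98$ ($S{\left(J \right)} = \left(-7\right) \left(-14\right) = 98$)
$\sqrt{f{\left(-122 \right)} + S{\left(q{\left(10 \right)} \right)}} = \sqrt{-122 + 98} = \sqrt{-24} = 2 i \sqrt{6}$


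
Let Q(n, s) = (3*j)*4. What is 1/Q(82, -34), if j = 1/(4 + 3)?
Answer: 7/12 ≈ 0.58333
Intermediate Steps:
j = ⅐ (j = 1/7 = ⅐ ≈ 0.14286)
Q(n, s) = 12/7 (Q(n, s) = (3*(⅐))*4 = (3/7)*4 = 12/7)
1/Q(82, -34) = 1/(12/7) = 7/12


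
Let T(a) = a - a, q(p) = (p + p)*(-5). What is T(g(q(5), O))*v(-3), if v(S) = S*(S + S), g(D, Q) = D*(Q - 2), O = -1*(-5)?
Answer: 0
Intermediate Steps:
q(p) = -10*p (q(p) = (2*p)*(-5) = -10*p)
O = 5
g(D, Q) = D*(-2 + Q)
T(a) = 0
v(S) = 2*S² (v(S) = S*(2*S) = 2*S²)
T(g(q(5), O))*v(-3) = 0*(2*(-3)²) = 0*(2*9) = 0*18 = 0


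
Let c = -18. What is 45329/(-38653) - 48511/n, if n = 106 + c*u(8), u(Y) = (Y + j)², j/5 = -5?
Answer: 1644099099/196975688 ≈ 8.3467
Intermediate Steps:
j = -25 (j = 5*(-5) = -25)
u(Y) = (-25 + Y)² (u(Y) = (Y - 25)² = (-25 + Y)²)
n = -5096 (n = 106 - 18*(-25 + 8)² = 106 - 18*(-17)² = 106 - 18*289 = 106 - 5202 = -5096)
45329/(-38653) - 48511/n = 45329/(-38653) - 48511/(-5096) = 45329*(-1/38653) - 48511*(-1/5096) = -45329/38653 + 48511/5096 = 1644099099/196975688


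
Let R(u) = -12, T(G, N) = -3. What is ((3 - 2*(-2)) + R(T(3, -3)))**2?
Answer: 25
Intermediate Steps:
((3 - 2*(-2)) + R(T(3, -3)))**2 = ((3 - 2*(-2)) - 12)**2 = ((3 + 4) - 12)**2 = (7 - 12)**2 = (-5)**2 = 25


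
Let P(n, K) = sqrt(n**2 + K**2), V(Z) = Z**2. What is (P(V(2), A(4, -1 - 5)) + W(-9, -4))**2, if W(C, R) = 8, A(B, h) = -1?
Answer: (8 + sqrt(17))**2 ≈ 146.97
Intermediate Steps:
P(n, K) = sqrt(K**2 + n**2)
(P(V(2), A(4, -1 - 5)) + W(-9, -4))**2 = (sqrt((-1)**2 + (2**2)**2) + 8)**2 = (sqrt(1 + 4**2) + 8)**2 = (sqrt(1 + 16) + 8)**2 = (sqrt(17) + 8)**2 = (8 + sqrt(17))**2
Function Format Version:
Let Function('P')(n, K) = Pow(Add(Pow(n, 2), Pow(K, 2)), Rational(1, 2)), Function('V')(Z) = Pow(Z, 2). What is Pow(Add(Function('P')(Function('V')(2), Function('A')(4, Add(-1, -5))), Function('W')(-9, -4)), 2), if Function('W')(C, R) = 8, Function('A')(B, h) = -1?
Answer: Pow(Add(8, Pow(17, Rational(1, 2))), 2) ≈ 146.97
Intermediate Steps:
Function('P')(n, K) = Pow(Add(Pow(K, 2), Pow(n, 2)), Rational(1, 2))
Pow(Add(Function('P')(Function('V')(2), Function('A')(4, Add(-1, -5))), Function('W')(-9, -4)), 2) = Pow(Add(Pow(Add(Pow(-1, 2), Pow(Pow(2, 2), 2)), Rational(1, 2)), 8), 2) = Pow(Add(Pow(Add(1, Pow(4, 2)), Rational(1, 2)), 8), 2) = Pow(Add(Pow(Add(1, 16), Rational(1, 2)), 8), 2) = Pow(Add(Pow(17, Rational(1, 2)), 8), 2) = Pow(Add(8, Pow(17, Rational(1, 2))), 2)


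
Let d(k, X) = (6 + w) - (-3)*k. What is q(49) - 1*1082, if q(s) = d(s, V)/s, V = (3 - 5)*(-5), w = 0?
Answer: -52865/49 ≈ -1078.9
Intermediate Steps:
V = 10 (V = -2*(-5) = 10)
d(k, X) = 6 + 3*k (d(k, X) = (6 + 0) - (-3)*k = 6 + 3*k)
q(s) = (6 + 3*s)/s
q(49) - 1*1082 = (3 + 6/49) - 1*1082 = (3 + 6*(1/49)) - 1082 = (3 + 6/49) - 1082 = 153/49 - 1082 = -52865/49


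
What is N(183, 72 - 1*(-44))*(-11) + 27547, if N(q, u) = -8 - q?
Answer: 29648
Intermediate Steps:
N(183, 72 - 1*(-44))*(-11) + 27547 = (-8 - 1*183)*(-11) + 27547 = (-8 - 183)*(-11) + 27547 = -191*(-11) + 27547 = 2101 + 27547 = 29648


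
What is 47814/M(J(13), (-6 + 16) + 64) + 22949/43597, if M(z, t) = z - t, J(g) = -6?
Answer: -1041355519/1743880 ≈ -597.15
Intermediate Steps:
47814/M(J(13), (-6 + 16) + 64) + 22949/43597 = 47814/(-6 - ((-6 + 16) + 64)) + 22949/43597 = 47814/(-6 - (10 + 64)) + 22949*(1/43597) = 47814/(-6 - 1*74) + 22949/43597 = 47814/(-6 - 74) + 22949/43597 = 47814/(-80) + 22949/43597 = 47814*(-1/80) + 22949/43597 = -23907/40 + 22949/43597 = -1041355519/1743880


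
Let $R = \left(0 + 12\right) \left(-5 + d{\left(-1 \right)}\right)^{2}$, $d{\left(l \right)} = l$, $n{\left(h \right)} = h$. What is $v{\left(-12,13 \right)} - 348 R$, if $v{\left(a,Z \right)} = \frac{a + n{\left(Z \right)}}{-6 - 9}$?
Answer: $- \frac{2255041}{15} \approx -1.5034 \cdot 10^{5}$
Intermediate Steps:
$v{\left(a,Z \right)} = - \frac{Z}{15} - \frac{a}{15}$ ($v{\left(a,Z \right)} = \frac{a + Z}{-6 - 9} = \frac{Z + a}{-15} = \left(Z + a\right) \left(- \frac{1}{15}\right) = - \frac{Z}{15} - \frac{a}{15}$)
$R = 432$ ($R = \left(0 + 12\right) \left(-5 - 1\right)^{2} = 12 \left(-6\right)^{2} = 12 \cdot 36 = 432$)
$v{\left(-12,13 \right)} - 348 R = \left(\left(- \frac{1}{15}\right) 13 - - \frac{4}{5}\right) - 150336 = \left(- \frac{13}{15} + \frac{4}{5}\right) - 150336 = - \frac{1}{15} - 150336 = - \frac{2255041}{15}$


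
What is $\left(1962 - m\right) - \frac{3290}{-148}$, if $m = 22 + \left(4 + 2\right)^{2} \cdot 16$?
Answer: $\frac{102581}{74} \approx 1386.2$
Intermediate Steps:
$m = 598$ ($m = 22 + 6^{2} \cdot 16 = 22 + 36 \cdot 16 = 22 + 576 = 598$)
$\left(1962 - m\right) - \frac{3290}{-148} = \left(1962 - 598\right) - \frac{3290}{-148} = \left(1962 - 598\right) - - \frac{1645}{74} = 1364 + \frac{1645}{74} = \frac{102581}{74}$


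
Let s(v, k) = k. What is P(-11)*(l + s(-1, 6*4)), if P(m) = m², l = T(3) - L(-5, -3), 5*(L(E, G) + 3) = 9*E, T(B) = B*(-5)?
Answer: 2541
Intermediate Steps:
T(B) = -5*B
L(E, G) = -3 + 9*E/5 (L(E, G) = -3 + (9*E)/5 = -3 + 9*E/5)
l = -3 (l = -5*3 - (-3 + (9/5)*(-5)) = -15 - (-3 - 9) = -15 - 1*(-12) = -15 + 12 = -3)
P(-11)*(l + s(-1, 6*4)) = (-11)²*(-3 + 6*4) = 121*(-3 + 24) = 121*21 = 2541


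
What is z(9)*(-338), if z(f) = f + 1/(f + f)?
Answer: -27547/9 ≈ -3060.8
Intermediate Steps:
z(f) = f + 1/(2*f)
z(9)*(-338) = (9 + (1/2)/9)*(-338) = (9 + (1/2)*(1/9))*(-338) = (9 + 1/18)*(-338) = (163/18)*(-338) = -27547/9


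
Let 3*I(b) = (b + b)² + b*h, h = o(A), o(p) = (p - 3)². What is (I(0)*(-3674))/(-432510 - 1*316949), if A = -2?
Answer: 0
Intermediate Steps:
o(p) = (-3 + p)²
h = 25 (h = (-3 - 2)² = (-5)² = 25)
I(b) = 4*b²/3 + 25*b/3 (I(b) = ((b + b)² + b*25)/3 = ((2*b)² + 25*b)/3 = (4*b² + 25*b)/3 = 4*b²/3 + 25*b/3)
(I(0)*(-3674))/(-432510 - 1*316949) = (((⅓)*0*(25 + 4*0))*(-3674))/(-432510 - 1*316949) = (((⅓)*0*(25 + 0))*(-3674))/(-432510 - 316949) = (((⅓)*0*25)*(-3674))/(-749459) = (0*(-3674))*(-1/749459) = 0*(-1/749459) = 0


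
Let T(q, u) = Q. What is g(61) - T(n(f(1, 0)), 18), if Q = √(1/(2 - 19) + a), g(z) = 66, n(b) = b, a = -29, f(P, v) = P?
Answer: 66 - I*√8398/17 ≈ 66.0 - 5.3906*I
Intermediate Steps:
Q = I*√8398/17 (Q = √(1/(2 - 19) - 29) = √(1/(-17) - 29) = √(-1/17 - 29) = √(-494/17) = I*√8398/17 ≈ 5.3906*I)
T(q, u) = I*√8398/17
g(61) - T(n(f(1, 0)), 18) = 66 - I*√8398/17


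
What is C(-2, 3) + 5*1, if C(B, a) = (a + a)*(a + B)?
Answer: 11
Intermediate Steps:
C(B, a) = 2*a*(B + a) (C(B, a) = (2*a)*(B + a) = 2*a*(B + a))
C(-2, 3) + 5*1 = 2*3*(-2 + 3) + 5*1 = 2*3*1 + 5 = 6 + 5 = 11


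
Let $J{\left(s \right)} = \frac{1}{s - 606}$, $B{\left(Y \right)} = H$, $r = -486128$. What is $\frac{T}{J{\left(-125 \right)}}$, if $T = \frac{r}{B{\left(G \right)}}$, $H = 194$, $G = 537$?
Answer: $\frac{177679784}{97} \approx 1.8318 \cdot 10^{6}$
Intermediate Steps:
$B{\left(Y \right)} = 194$
$J{\left(s \right)} = \frac{1}{-606 + s}$
$T = - \frac{243064}{97}$ ($T = - \frac{486128}{194} = \left(-486128\right) \frac{1}{194} = - \frac{243064}{97} \approx -2505.8$)
$\frac{T}{J{\left(-125 \right)}} = - \frac{243064}{97 \frac{1}{-606 - 125}} = - \frac{243064}{97 \frac{1}{-731}} = - \frac{243064}{97 \left(- \frac{1}{731}\right)} = \left(- \frac{243064}{97}\right) \left(-731\right) = \frac{177679784}{97}$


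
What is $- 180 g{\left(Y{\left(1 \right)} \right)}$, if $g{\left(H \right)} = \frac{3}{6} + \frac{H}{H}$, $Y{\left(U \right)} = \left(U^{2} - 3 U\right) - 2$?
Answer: $-270$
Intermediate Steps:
$Y{\left(U \right)} = -2 + U^{2} - 3 U$
$g{\left(H \right)} = \frac{3}{2}$ ($g{\left(H \right)} = 3 \cdot \frac{1}{6} + 1 = \frac{1}{2} + 1 = \frac{3}{2}$)
$- 180 g{\left(Y{\left(1 \right)} \right)} = \left(-180\right) \frac{3}{2} = -270$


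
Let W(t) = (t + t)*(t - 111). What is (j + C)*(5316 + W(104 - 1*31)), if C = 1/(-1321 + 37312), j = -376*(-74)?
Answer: -232327951720/35991 ≈ -6.4552e+6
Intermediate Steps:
j = 27824
C = 1/35991 ≈ 2.7785e-5
W(t) = 2*t*(-111 + t) (W(t) = (2*t)*(-111 + t) = 2*t*(-111 + t))
(j + C)*(5316 + W(104 - 1*31)) = (27824 + 1/35991)*(5316 + 2*(104 - 1*31)*(-111 + (104 - 1*31))) = 1001413585*(5316 + 2*(104 - 31)*(-111 + (104 - 31)))/35991 = 1001413585*(5316 + 2*73*(-111 + 73))/35991 = 1001413585*(5316 + 2*73*(-38))/35991 = 1001413585*(5316 - 5548)/35991 = (1001413585/35991)*(-232) = -232327951720/35991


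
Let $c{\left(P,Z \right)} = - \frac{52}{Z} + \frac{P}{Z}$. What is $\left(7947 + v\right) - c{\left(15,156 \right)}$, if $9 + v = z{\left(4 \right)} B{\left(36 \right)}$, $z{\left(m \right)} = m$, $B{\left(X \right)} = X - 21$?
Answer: $\frac{1247725}{156} \approx 7998.2$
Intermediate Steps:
$B{\left(X \right)} = -21 + X$ ($B{\left(X \right)} = X - 21 = -21 + X$)
$v = 51$ ($v = -9 + 4 \left(-21 + 36\right) = -9 + 4 \cdot 15 = -9 + 60 = 51$)
$\left(7947 + v\right) - c{\left(15,156 \right)} = \left(7947 + 51\right) - \frac{-52 + 15}{156} = 7998 - \frac{1}{156} \left(-37\right) = 7998 - - \frac{37}{156} = 7998 + \frac{37}{156} = \frac{1247725}{156}$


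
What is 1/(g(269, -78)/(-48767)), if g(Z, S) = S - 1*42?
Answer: 48767/120 ≈ 406.39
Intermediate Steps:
g(Z, S) = -42 + S (g(Z, S) = S - 42 = -42 + S)
1/(g(269, -78)/(-48767)) = 1/((-42 - 78)/(-48767)) = 1/(-120*(-1/48767)) = 1/(120/48767) = 48767/120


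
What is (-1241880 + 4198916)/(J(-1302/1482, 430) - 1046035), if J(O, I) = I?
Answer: -2957036/1045605 ≈ -2.8281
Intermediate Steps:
(-1241880 + 4198916)/(J(-1302/1482, 430) - 1046035) = (-1241880 + 4198916)/(430 - 1046035) = 2957036/(-1045605) = 2957036*(-1/1045605) = -2957036/1045605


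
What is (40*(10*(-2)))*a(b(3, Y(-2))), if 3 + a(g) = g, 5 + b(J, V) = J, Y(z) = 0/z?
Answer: 4000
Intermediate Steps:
Y(z) = 0
b(J, V) = -5 + J
a(g) = -3 + g
(40*(10*(-2)))*a(b(3, Y(-2))) = (40*(10*(-2)))*(-3 + (-5 + 3)) = (40*(-20))*(-3 - 2) = -800*(-5) = 4000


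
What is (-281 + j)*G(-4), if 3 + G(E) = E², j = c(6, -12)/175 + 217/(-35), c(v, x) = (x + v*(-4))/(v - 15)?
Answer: -653328/175 ≈ -3733.3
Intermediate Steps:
c(v, x) = (x - 4*v)/(-15 + v)
j = -1081/175 (j = ((-12 - 4*6)/(-15 + 6))/175 + 217/(-35) = ((-12 - 24)/(-9))*(1/175) + 217*(-1/35) = -⅑*(-36)*(1/175) - 31/5 = 4*(1/175) - 31/5 = 4/175 - 31/5 = -1081/175 ≈ -6.1771)
G(E) = -3 + E²
(-281 + j)*G(-4) = (-281 - 1081/175)*(-3 + (-4)²) = -50256*(-3 + 16)/175 = -50256/175*13 = -653328/175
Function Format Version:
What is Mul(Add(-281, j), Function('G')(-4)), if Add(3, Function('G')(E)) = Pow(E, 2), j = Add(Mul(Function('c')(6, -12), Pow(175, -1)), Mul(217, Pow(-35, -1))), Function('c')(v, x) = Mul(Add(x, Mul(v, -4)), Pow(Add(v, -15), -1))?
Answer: Rational(-653328, 175) ≈ -3733.3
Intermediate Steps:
Function('c')(v, x) = Mul(Pow(Add(-15, v), -1), Add(x, Mul(-4, v))) (Function('c')(v, x) = Mul(Add(x, Mul(-4, v)), Pow(Add(-15, v), -1)) = Mul(Pow(Add(-15, v), -1), Add(x, Mul(-4, v))))
j = Rational(-1081, 175) (j = Add(Mul(Mul(Pow(Add(-15, 6), -1), Add(-12, Mul(-4, 6))), Pow(175, -1)), Mul(217, Pow(-35, -1))) = Add(Mul(Mul(Pow(-9, -1), Add(-12, -24)), Rational(1, 175)), Mul(217, Rational(-1, 35))) = Add(Mul(Mul(Rational(-1, 9), -36), Rational(1, 175)), Rational(-31, 5)) = Add(Mul(4, Rational(1, 175)), Rational(-31, 5)) = Add(Rational(4, 175), Rational(-31, 5)) = Rational(-1081, 175) ≈ -6.1771)
Function('G')(E) = Add(-3, Pow(E, 2))
Mul(Add(-281, j), Function('G')(-4)) = Mul(Add(-281, Rational(-1081, 175)), Add(-3, Pow(-4, 2))) = Mul(Rational(-50256, 175), Add(-3, 16)) = Mul(Rational(-50256, 175), 13) = Rational(-653328, 175)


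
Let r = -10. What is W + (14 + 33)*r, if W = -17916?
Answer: -18386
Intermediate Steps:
W + (14 + 33)*r = -17916 + (14 + 33)*(-10) = -17916 + 47*(-10) = -17916 - 470 = -18386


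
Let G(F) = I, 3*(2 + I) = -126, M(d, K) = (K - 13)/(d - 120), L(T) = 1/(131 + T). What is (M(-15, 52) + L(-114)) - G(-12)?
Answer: 33484/765 ≈ 43.770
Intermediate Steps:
M(d, K) = (-13 + K)/(-120 + d)
I = -44 (I = -2 + (1/3)*(-126) = -2 - 42 = -44)
G(F) = -44
(M(-15, 52) + L(-114)) - G(-12) = ((-13 + 52)/(-120 - 15) + 1/(131 - 114)) - 1*(-44) = (39/(-135) + 1/17) + 44 = (-1/135*39 + 1/17) + 44 = (-13/45 + 1/17) + 44 = -176/765 + 44 = 33484/765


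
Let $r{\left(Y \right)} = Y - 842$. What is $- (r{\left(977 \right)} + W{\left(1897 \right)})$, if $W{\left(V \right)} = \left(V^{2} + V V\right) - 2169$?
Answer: $-7195184$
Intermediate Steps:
$r{\left(Y \right)} = -842 + Y$ ($r{\left(Y \right)} = Y - 842 = -842 + Y$)
$W{\left(V \right)} = -2169 + 2 V^{2}$ ($W{\left(V \right)} = \left(V^{2} + V^{2}\right) - 2169 = 2 V^{2} - 2169 = -2169 + 2 V^{2}$)
$- (r{\left(977 \right)} + W{\left(1897 \right)}) = - (\left(-842 + 977\right) - \left(2169 - 2 \cdot 1897^{2}\right)) = - (135 + \left(-2169 + 2 \cdot 3598609\right)) = - (135 + \left(-2169 + 7197218\right)) = - (135 + 7195049) = \left(-1\right) 7195184 = -7195184$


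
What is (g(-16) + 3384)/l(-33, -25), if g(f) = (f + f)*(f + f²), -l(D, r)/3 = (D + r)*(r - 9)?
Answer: 358/493 ≈ 0.72617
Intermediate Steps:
l(D, r) = -3*(-9 + r)*(D + r) (l(D, r) = -3*(D + r)*(r - 9) = -3*(D + r)*(-9 + r) = -3*(-9 + r)*(D + r))
g(f) = 2*f*(f + f²) (g(f) = (2*f)*(f + f²) = 2*f*(f + f²))
(g(-16) + 3384)/l(-33, -25) = (2*(-16)²*(1 - 16) + 3384)/(-3*(-25)² + 27*(-33) + 27*(-25) - 3*(-33)*(-25)) = (2*256*(-15) + 3384)/(-3*625 - 891 - 675 - 2475) = (-7680 + 3384)/(-1875 - 891 - 675 - 2475) = -4296/(-5916) = -4296*(-1/5916) = 358/493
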